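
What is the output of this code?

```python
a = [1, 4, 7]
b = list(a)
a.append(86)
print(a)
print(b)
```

Key concept: list() constructor creates copy.
Step by step:
`a = [1, 4, 7]` → a = [1, 4, 7]
`b = list(a)` → b = [1, 4, 7]
`a.append(86)` → a = [1, 4, 7, 86]
`print(a)` → prints [1, 4, 7, 86]
`print(b)` → prints [1, 4, 7]

Answer:
[1, 4, 7, 86]
[1, 4, 7]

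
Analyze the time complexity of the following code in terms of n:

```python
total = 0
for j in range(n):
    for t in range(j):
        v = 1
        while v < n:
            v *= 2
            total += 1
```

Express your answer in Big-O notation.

Each loop level contributes: n × n × log n. Multiplying the contributions gives O(n^2 log n).

Answer: O(n^2 log n)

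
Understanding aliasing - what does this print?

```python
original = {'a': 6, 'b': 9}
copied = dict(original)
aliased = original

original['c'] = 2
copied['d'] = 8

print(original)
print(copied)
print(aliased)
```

Key concept: dict() creates copy, assignment creates alias.
Step by step:
`original = {'a': 6, 'b': 9}` → original = {'a': 6, 'b': 9}
`copied = dict(original)` → copied = {'a': 6, 'b': 9}
`aliased = original` → aliased = {'a': 6, 'b': 9} (same object as original)
`original['c'] = 2` → original = {'a': 6, 'b': 9, 'c': 2} (same object as aliased); aliased = {'a': 6, 'b': 9, 'c': 2} (same object as original)
`copied['d'] = 8` → copied = {'a': 6, 'b': 9, 'd': 8}
`print(original)` → prints {'a': 6, 'b': 9, 'c': 2}
`print(copied)` → prints {'a': 6, 'b': 9, 'd': 8}
`print(aliased)` → prints {'a': 6, 'b': 9, 'c': 2}

Answer:
{'a': 6, 'b': 9, 'c': 2}
{'a': 6, 'b': 9, 'd': 8}
{'a': 6, 'b': 9, 'c': 2}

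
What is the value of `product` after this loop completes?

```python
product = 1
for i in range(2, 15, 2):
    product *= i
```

Product of even numbers 2 to 14
`product` takes the values: 1 → 2 → 8 → 48 → 384 → 3840 → 46080 → 645120

Answer: 645120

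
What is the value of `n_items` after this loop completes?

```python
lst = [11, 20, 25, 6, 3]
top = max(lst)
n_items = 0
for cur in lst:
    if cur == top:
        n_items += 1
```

Count of max value 25 in [11, 20, 25, 6, 3]
`n_items` takes the values: 0 → 1

Answer: 1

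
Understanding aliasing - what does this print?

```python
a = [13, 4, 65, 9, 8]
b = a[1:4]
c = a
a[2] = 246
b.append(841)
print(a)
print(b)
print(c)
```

Key concept: slice vs alias.
Step by step:
`a = [13, 4, 65, 9, 8]` → a = [13, 4, 65, 9, 8]
`b = a[1:4]` → b = [4, 65, 9]
`c = a` → c = [13, 4, 65, 9, 8] (same object as a)
`a[2] = 246` → a = [13, 4, 246, 9, 8] (same object as c); c = [13, 4, 246, 9, 8] (same object as a)
`b.append(841)` → b = [4, 65, 9, 841]
`print(a)` → prints [13, 4, 246, 9, 8]
`print(b)` → prints [4, 65, 9, 841]
`print(c)` → prints [13, 4, 246, 9, 8]

Answer:
[13, 4, 246, 9, 8]
[4, 65, 9, 841]
[13, 4, 246, 9, 8]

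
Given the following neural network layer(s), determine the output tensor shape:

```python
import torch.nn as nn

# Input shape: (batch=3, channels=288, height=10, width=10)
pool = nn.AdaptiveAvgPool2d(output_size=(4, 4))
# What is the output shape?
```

Input: (3, 288, 10, 10) -> Output: (3, 288, 4, 4)

Answer: (3, 288, 4, 4)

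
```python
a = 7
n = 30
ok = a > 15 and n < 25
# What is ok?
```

Trace:
`a = 7` → a = 7
`n = 30` → n = 30
`ok = a > 15 and n < 25` → ok = False
So ok = False

Answer: False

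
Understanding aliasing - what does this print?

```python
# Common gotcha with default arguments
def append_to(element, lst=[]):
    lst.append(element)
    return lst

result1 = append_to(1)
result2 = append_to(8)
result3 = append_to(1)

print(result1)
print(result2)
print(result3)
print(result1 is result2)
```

Key concept: mutable default argument gotcha.
Step by step:
`result1 = append_to(1)` → result1 = [1]
`result2 = append_to(8)` → result1 = [1, 8] (same object as result2); result2 = [1, 8] (same object as result1)
`result3 = append_to(1)` → result1 = [1, 8, 1] (same object as result2, result3); result2 = [1, 8, 1] (same object as result1, result3); result3 = [1, 8, 1] (same object as result1, result2)
`print(result1)` → prints [1, 8, 1]
`print(result2)` → prints [1, 8, 1]
`print(result3)` → prints [1, 8, 1]
`print(result1 is result2)` → prints True

Answer:
[1, 8, 1]
[1, 8, 1]
[1, 8, 1]
True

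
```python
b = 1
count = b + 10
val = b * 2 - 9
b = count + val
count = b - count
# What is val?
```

Trace:
`b = 1` → b = 1
`count = b + 10` → count = 11
`val = b * 2 - 9` → val = -7
`b = count + val` → b = 4
`count = b - count` → count = -7
So val = -7

Answer: -7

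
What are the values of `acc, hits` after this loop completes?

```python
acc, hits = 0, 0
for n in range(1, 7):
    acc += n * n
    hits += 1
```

Sum of squares and count
`acc, hits` takes the values: (0, 0) → (1, 0) → (1, 1) → (5, 1) → (5, 2) → (14, 2) → (14, 3) → (30, 3) → (30, 4) → (55, 4) → (55, 5) → (91, 5) → (91, 6)

Answer: 91, 6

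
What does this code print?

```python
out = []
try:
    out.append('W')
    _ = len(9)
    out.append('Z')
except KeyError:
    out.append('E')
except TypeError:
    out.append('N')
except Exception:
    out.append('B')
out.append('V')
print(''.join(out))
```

Execution trace: 'W' (try body) → 'N' (except TypeError) → 'V' (after the try/except). Output: WNV

Answer: WNV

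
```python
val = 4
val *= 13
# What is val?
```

Trace:
`val = 4` → val = 4
`val *= 13` → val = 52
So val = 52

Answer: 52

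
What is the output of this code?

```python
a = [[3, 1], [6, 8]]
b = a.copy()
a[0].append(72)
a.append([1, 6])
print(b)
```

Key concept: shallow copy with nested lists.
Step by step:
`a = [[3, 1], [6, 8]]` → a = [[3, 1], [6, 8]]
`b = a.copy()` → b = [[3, 1], [6, 8]]
`a[0].append(72)` → a = [[3, 1, 72], [6, 8]]; b = [[3, 1, 72], [6, 8]]
`a.append([1, 6])` → a = [[3, 1, 72], [6, 8], [1, 6]]
`print(b)` → prints [[3, 1, 72], [6, 8]]

Answer: [[3, 1, 72], [6, 8]]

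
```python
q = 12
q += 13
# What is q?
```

Trace:
`q = 12` → q = 12
`q += 13` → q = 25
So q = 25

Answer: 25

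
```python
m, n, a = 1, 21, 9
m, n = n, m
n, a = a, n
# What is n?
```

Trace:
`m, n, a = 1, 21, 9` → m = 1; n = 21; a = 9
`m, n = n, m` → m = 21; n = 1
`n, a = a, n` → n = 9; a = 1
So n = 9

Answer: 9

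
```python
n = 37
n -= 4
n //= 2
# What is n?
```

Trace:
`n = 37` → n = 37
`n -= 4` → n = 33
`n //= 2` → n = 16
So n = 16

Answer: 16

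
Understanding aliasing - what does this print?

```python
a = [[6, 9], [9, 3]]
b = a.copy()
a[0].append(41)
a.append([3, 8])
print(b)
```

Key concept: shallow copy with nested lists.
Step by step:
`a = [[6, 9], [9, 3]]` → a = [[6, 9], [9, 3]]
`b = a.copy()` → b = [[6, 9], [9, 3]]
`a[0].append(41)` → a = [[6, 9, 41], [9, 3]]; b = [[6, 9, 41], [9, 3]]
`a.append([3, 8])` → a = [[6, 9, 41], [9, 3], [3, 8]]
`print(b)` → prints [[6, 9, 41], [9, 3]]

Answer: [[6, 9, 41], [9, 3]]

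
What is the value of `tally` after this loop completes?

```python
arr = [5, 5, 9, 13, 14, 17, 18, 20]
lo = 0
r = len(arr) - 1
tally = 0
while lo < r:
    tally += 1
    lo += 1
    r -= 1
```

Iterations until pointers meet (list length 8)
`tally` takes the values: 0 → 1 → 2 → 3 → 4

Answer: 4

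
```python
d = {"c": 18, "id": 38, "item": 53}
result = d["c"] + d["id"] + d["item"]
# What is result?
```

Trace:
`d = {"c": 18, "id": 38, "item": 53}` → d = {'c': 18, 'id': 38, 'item': 53}
`result = d["c"] + d["id"] + d["item"]` → result = 109
So result = 109

Answer: 109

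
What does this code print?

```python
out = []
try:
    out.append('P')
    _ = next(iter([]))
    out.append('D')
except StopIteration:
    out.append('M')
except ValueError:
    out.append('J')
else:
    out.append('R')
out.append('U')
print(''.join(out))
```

Execution trace: 'P' (try body) → 'M' (except StopIteration) → 'U' (after the try/except). Output: PMU

Answer: PMU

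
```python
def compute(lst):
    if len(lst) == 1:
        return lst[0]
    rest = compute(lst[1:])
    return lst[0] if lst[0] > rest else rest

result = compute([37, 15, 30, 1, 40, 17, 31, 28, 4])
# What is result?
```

Recursive max over [37, 15, 30, 1, 40, 17, 31, 28, 4] = 40

Answer: 40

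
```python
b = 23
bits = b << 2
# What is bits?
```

Trace:
`b = 23` → b = 23
`bits = b << 2` → bits = 92
So bits = 92

Answer: 92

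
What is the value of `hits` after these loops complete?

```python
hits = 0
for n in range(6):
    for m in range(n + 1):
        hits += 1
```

Triangle: 1 + 2 + ... + 6
`hits` takes the values: 0 → 1 → 2 → 3 → 4 → 5 → 6 → 7 → 8 → 9 → 10 → 11 → 12 → 13 → 14 → 15 → 16 → 17 → 18 → 19 → 20 → 21

Answer: 21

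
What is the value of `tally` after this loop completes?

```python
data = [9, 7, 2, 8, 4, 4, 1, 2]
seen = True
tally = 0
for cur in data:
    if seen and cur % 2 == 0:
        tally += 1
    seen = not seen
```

Count even values at even positions
`tally` takes the values: 0 → 1 → 2

Answer: 2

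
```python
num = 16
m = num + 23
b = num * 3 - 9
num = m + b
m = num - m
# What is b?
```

Trace:
`num = 16` → num = 16
`m = num + 23` → m = 39
`b = num * 3 - 9` → b = 39
`num = m + b` → num = 78
`m = num - m` → m = 39
So b = 39

Answer: 39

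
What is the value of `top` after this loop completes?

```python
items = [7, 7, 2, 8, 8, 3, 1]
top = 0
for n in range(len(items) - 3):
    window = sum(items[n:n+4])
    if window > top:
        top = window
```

Max sum of 4-element window in [7, 7, 2, 8, 8, 3, 1]
`top` takes the values: 0 → 24 → 25

Answer: 25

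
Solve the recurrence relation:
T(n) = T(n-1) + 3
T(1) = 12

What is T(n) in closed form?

Unrolling: T(n) = T(1) + 3·(n-1) = 12 + 3(n-1) = 3n + 9.

Answer: T(n) = 3n + 9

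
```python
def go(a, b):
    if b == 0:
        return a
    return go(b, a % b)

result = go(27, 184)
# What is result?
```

go(27, 184) -> go(184, 27) -> go(27, 22) -> go(22, 5) -> go(5, 2) -> go(2, 1) -> go(1, 0) -> 1

Answer: 1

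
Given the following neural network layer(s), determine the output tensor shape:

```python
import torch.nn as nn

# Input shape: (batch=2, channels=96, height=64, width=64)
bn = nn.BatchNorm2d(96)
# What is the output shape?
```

Input: (2, 96, 64, 64) -> Output: (2, 96, 64, 64)

Answer: (2, 96, 64, 64)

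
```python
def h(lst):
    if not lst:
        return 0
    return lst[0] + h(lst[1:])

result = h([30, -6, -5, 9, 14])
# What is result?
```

30 + (-6) + (-5) + 9 + 14 + 0 = 42

Answer: 42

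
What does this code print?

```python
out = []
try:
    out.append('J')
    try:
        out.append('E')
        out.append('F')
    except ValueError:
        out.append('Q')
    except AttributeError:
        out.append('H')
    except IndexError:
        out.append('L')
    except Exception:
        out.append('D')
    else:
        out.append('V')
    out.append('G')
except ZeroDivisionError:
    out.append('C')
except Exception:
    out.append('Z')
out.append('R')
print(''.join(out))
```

Execution trace: 'J' (try body) → 'E' (inner try body) → 'F' (inner try body, no exception) → 'V' (inner else) → 'G' (try body, no exception) → 'R' (after the try/except). Output: JEFVGR

Answer: JEFVGR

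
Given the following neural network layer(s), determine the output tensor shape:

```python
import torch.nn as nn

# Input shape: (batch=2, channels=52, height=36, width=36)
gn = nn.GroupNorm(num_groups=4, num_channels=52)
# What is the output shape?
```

Input: (2, 52, 36, 36) -> Output: (2, 52, 36, 36)

Answer: (2, 52, 36, 36)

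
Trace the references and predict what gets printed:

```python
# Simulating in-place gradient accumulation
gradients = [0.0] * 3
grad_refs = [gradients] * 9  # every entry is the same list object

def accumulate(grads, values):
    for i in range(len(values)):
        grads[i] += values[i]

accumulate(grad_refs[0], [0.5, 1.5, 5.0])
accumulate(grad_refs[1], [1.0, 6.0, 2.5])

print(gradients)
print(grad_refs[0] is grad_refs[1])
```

Key concept: gradient accumulation aliasing.
Step by step:
`gradients = [0.0] * 3` → gradients = [0.0, 0.0, 0.0]
`grad_refs = [gradients] * 9` → grad_refs = [[0.0, 0.0, 0.0], [0.0, 0.0, 0.0], [0.0, 0.0, 0.0], [0.0, 0.0, 0.0], [0.0, 0.0, 0.0], [0.0, 0.0, 0.0], [0.0, 0.0, 0.0], [0.0, 0.0, 0.0], [0.0, 0.0, 0.0]]
`accumulate(grad_refs[0], [0.5, 1.5, 5.0])` → gradients = [0.5, 1.5, 5.0]; grad_refs = [[0.5, 1.5, 5.0], [0.5, 1.5, 5.0], [0.5, 1.5, 5.0], [0.5, 1.5, 5.0], [0.5, 1.5, 5.0], [0.5, 1.5, 5.0], [0.5, 1.5, 5.0], [0.5, 1.5, 5.0], [0.5, 1.5, 5.0]]
`accumulate(grad_refs[1], [1.0, 6.0, 2.5])` → gradients = [1.5, 7.5, 7.5]; grad_refs = [[1.5, 7.5, 7.5], [1.5, 7.5, 7.5], [1.5, 7.5, 7.5], [1.5, 7.5, 7.5], [1.5, 7.5, 7.5], [1.5, 7.5, 7.5], [1.5, 7.5, 7.5], [1.5, 7.5, 7.5], [1.5, 7.5, 7.5]]
`print(gradients)` → prints [1.5, 7.5, 7.5]
`print(grad_refs[0] is grad_refs[1])` → prints True

Answer:
[1.5, 7.5, 7.5]
True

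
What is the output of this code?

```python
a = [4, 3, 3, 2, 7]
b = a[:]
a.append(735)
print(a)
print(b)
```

Key concept: slice [:] creates copy.
Step by step:
`a = [4, 3, 3, 2, 7]` → a = [4, 3, 3, 2, 7]
`b = a[:]` → b = [4, 3, 3, 2, 7]
`a.append(735)` → a = [4, 3, 3, 2, 7, 735]
`print(a)` → prints [4, 3, 3, 2, 7, 735]
`print(b)` → prints [4, 3, 3, 2, 7]

Answer:
[4, 3, 3, 2, 7, 735]
[4, 3, 3, 2, 7]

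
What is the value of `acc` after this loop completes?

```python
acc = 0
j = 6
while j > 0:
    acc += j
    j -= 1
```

Sum 6 down to 1
`acc` takes the values: 0 → 6 → 11 → 15 → 18 → 20 → 21

Answer: 21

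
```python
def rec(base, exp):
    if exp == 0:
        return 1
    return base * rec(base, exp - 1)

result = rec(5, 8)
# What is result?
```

rec(5, 8) = 5 * 5 * 5 * 5 * 5 * 5 * 5 * 5 = 390625

Answer: 390625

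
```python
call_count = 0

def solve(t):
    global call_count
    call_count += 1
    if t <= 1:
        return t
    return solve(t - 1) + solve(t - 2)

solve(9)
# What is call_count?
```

Calls(t) = 1 + Calls(t-1) + Calls(t-2); Calls(0)=Calls(1)=1. For t=9 this gives 109.

Answer: 109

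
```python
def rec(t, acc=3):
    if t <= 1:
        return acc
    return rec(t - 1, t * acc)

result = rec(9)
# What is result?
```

Accumulator trace (n, acc): (9, 3) -> (8, 27) -> (7, 216) -> (6, 1512) -> (5, 9072) -> (4, 45360) -> (3, 181440) -> (2, 544320) -> (1, 1088640) -> return 1088640

Answer: 1088640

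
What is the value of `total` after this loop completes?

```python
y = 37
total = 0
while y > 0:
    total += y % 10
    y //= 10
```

Sum digits of 37
`total` takes the values: 0 → 7 → 10

Answer: 10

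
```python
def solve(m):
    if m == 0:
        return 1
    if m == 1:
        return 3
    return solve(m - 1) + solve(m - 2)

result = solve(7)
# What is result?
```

Build up from base cases: solve(0)=1, solve(1)=3, solve(2)=4, solve(3)=7, solve(4)=11, solve(5)=18, solve(6)=29, ..., solve(7)=47

Answer: 47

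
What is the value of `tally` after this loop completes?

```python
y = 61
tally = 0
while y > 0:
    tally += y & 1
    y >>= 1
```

Count set bits in 61 (binary: 0b111101)
`tally` takes the values: 0 → 1 → 2 → 3 → 4 → 5

Answer: 5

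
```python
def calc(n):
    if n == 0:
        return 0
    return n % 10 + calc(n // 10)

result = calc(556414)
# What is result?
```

Sum of digits of 556414: 4 + 1 + 4 + 6 + 5 + 5 = 25

Answer: 25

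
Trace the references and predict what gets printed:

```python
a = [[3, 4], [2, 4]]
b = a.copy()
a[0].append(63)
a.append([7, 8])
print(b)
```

Key concept: shallow copy with nested lists.
Step by step:
`a = [[3, 4], [2, 4]]` → a = [[3, 4], [2, 4]]
`b = a.copy()` → b = [[3, 4], [2, 4]]
`a[0].append(63)` → a = [[3, 4, 63], [2, 4]]; b = [[3, 4, 63], [2, 4]]
`a.append([7, 8])` → a = [[3, 4, 63], [2, 4], [7, 8]]
`print(b)` → prints [[3, 4, 63], [2, 4]]

Answer: [[3, 4, 63], [2, 4]]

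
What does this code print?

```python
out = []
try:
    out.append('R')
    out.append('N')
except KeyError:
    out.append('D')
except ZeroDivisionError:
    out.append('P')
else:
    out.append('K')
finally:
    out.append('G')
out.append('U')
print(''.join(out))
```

Execution trace: 'R' (try body) → 'N' (try body, no exception) → 'K' (else) → 'G' (finally) → 'U' (after the try/except). Output: RNKGU

Answer: RNKGU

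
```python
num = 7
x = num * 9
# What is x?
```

Trace:
`num = 7` → num = 7
`x = num * 9` → x = 63
So x = 63

Answer: 63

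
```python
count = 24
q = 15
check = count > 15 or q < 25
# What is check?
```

Trace:
`count = 24` → count = 24
`q = 15` → q = 15
`check = count > 15 or q < 25` → check = True
So check = True

Answer: True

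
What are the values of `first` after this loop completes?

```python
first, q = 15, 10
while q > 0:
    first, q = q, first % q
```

GCD of 15 and 10
`first` takes the values: 15 → 10 → 5

Answer: 5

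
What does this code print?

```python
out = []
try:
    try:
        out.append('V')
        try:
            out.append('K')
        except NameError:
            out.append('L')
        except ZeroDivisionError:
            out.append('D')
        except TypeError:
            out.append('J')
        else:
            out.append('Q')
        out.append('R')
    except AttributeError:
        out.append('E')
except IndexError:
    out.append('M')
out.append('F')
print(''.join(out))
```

Execution trace: 'V' (try body) → 'K' (inner try body, no exception) → 'Q' (inner else) → 'R' (try body, no exception) → 'F' (after the try/except). Output: VKQRF

Answer: VKQRF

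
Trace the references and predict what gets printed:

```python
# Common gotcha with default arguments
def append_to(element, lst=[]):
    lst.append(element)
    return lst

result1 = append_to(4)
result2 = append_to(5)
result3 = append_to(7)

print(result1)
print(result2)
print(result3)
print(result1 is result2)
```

Key concept: mutable default argument gotcha.
Step by step:
`result1 = append_to(4)` → result1 = [4]
`result2 = append_to(5)` → result1 = [4, 5] (same object as result2); result2 = [4, 5] (same object as result1)
`result3 = append_to(7)` → result1 = [4, 5, 7] (same object as result2, result3); result2 = [4, 5, 7] (same object as result1, result3); result3 = [4, 5, 7] (same object as result1, result2)
`print(result1)` → prints [4, 5, 7]
`print(result2)` → prints [4, 5, 7]
`print(result3)` → prints [4, 5, 7]
`print(result1 is result2)` → prints True

Answer:
[4, 5, 7]
[4, 5, 7]
[4, 5, 7]
True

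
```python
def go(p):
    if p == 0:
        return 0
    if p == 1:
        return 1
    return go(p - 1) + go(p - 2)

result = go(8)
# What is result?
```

Build up from base cases: go(0)=0, go(1)=1, go(2)=1, go(3)=2, go(4)=3, go(5)=5, go(6)=8, ..., go(8)=21

Answer: 21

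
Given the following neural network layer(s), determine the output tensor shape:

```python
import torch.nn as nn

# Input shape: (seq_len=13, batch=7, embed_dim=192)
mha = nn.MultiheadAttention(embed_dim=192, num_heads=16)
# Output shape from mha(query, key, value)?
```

Input: (13, 7, 192) -> Output: (13, 7, 192)

Answer: (13, 7, 192)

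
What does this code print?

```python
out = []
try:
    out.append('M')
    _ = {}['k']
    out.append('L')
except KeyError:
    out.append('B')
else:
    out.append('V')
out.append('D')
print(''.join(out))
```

Execution trace: 'M' (try body) → 'B' (except KeyError) → 'D' (after the try/except). Output: MBD

Answer: MBD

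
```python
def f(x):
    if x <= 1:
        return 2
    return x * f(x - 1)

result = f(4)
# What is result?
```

f(4) = 4 * 3 * 2 * 2 = 48

Answer: 48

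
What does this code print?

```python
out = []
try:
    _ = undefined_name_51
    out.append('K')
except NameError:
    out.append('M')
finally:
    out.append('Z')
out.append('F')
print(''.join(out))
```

Execution trace: 'M' (except NameError) → 'Z' (finally) → 'F' (after the try/except). Output: MZF

Answer: MZF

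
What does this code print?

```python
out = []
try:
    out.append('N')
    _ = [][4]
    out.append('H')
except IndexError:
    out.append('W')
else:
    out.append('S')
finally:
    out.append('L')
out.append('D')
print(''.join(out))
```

Execution trace: 'N' (try body) → 'W' (except IndexError) → 'L' (finally) → 'D' (after the try/except). Output: NWLD

Answer: NWLD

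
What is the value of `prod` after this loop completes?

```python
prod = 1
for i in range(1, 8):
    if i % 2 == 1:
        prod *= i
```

Product of odd numbers 1 to 7
`prod` takes the values: 1 → 3 → 15 → 105

Answer: 105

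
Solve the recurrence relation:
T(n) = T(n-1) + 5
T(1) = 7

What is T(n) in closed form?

Unrolling: T(n) = T(1) + 5·(n-1) = 7 + 5(n-1) = 5n + 2.

Answer: T(n) = 5n + 2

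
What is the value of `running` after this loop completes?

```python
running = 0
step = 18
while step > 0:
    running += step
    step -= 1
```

Sum 18 down to 1
`running` takes the values: 0 → 18 → 35 → 51 → 66 → 80 → 93 → 105 → 116 → 126 → 135 → 143 → 150 → 156 → 161 → 165 → 168 → 170 → 171

Answer: 171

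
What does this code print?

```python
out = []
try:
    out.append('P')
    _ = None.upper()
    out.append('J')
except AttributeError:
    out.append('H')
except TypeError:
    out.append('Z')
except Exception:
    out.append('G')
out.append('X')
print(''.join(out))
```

Execution trace: 'P' (try body) → 'H' (except AttributeError) → 'X' (after the try/except). Output: PHX

Answer: PHX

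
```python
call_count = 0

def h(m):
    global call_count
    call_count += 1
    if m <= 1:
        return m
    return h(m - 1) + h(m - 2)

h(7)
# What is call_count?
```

Calls(m) = 1 + Calls(m-1) + Calls(m-2); Calls(0)=Calls(1)=1. For m=7 this gives 41.

Answer: 41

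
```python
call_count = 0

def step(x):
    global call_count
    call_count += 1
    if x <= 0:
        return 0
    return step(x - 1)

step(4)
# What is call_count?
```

Linear recursion stepping by 1: 5 calls from x=4 down to ≤0.

Answer: 5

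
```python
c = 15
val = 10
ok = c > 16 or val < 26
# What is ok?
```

Trace:
`c = 15` → c = 15
`val = 10` → val = 10
`ok = c > 16 or val < 26` → ok = True
So ok = True

Answer: True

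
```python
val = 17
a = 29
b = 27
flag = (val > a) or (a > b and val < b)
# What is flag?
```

Trace:
`val = 17` → val = 17
`a = 29` → a = 29
`b = 27` → b = 27
`flag = (val > a) or (a > b and val < b)` → flag = True
So flag = True

Answer: True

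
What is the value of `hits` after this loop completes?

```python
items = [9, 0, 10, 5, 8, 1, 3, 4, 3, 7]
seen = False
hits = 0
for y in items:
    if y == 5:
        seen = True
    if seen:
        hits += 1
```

Count elements after first 5 in [9, 0, 10, 5, 8, 1, 3, 4, 3, 7]
`hits` takes the values: 0 → 1 → 2 → 3 → 4 → 5 → 6 → 7

Answer: 7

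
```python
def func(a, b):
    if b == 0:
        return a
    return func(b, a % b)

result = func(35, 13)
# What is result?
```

func(35, 13) -> func(13, 9) -> func(9, 4) -> func(4, 1) -> func(1, 0) -> 1

Answer: 1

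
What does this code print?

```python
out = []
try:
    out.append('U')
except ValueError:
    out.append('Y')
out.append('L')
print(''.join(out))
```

Execution trace: 'U' (try body, no exception) → 'L' (after the try/except). Output: UL

Answer: UL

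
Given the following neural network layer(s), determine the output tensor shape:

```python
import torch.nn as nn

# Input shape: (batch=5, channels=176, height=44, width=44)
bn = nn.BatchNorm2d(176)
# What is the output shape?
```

Input: (5, 176, 44, 44) -> Output: (5, 176, 44, 44)

Answer: (5, 176, 44, 44)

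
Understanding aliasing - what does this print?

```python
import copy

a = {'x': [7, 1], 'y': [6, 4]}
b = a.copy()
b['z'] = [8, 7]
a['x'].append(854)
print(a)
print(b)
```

Key concept: shallow copy of dict with mutable values.
Step by step:
`a = {'x': [7, 1], 'y': [6, 4]}` → a = {'x': [7, 1], 'y': [6, 4]}
`b = a.copy()` → b = {'x': [7, 1], 'y': [6, 4]}
`b['z'] = [8, 7]` → b = {'x': [7, 1], 'y': [6, 4], 'z': [8, 7]}
`a['x'].append(854)` → a = {'x': [7, 1, 854], 'y': [6, 4]}; b = {'x': [7, 1, 854], 'y': [6, 4], 'z': [8, 7]}
`print(a)` → prints {'x': [7, 1, 854], 'y': [6, 4]}
`print(b)` → prints {'x': [7, 1, 854], 'y': [6, 4], 'z': [8, 7]}

Answer:
{'x': [7, 1, 854], 'y': [6, 4]}
{'x': [7, 1, 854], 'y': [6, 4], 'z': [8, 7]}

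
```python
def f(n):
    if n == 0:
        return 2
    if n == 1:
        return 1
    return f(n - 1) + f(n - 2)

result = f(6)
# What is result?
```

Build up from base cases: f(0)=2, f(1)=1, f(2)=3, f(3)=4, f(4)=7, f(5)=11, f(6)=18

Answer: 18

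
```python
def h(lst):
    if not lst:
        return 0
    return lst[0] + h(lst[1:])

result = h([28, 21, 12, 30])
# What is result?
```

28 + 21 + 12 + 30 + 0 = 91

Answer: 91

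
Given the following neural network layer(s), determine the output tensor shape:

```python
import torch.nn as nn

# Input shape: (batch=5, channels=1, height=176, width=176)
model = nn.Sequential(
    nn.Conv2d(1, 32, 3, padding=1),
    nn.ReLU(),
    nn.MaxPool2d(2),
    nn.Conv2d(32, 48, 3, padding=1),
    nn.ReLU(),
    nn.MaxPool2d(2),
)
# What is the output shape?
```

Input: (5, 1, 176, 176) -> after first Conv2d: (5, 32, 176, 176) -> after first MaxPool2d: (5, 32, 88, 88) -> after second Conv2d: (5, 48, 88, 88) -> Output: (5, 48, 44, 44)

Answer: (5, 48, 44, 44)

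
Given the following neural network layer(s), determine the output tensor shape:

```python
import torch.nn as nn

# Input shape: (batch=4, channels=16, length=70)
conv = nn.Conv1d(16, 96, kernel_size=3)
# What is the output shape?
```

Input: (4, 16, 70) -> Output: (4, 96, 68)

Answer: (4, 96, 68)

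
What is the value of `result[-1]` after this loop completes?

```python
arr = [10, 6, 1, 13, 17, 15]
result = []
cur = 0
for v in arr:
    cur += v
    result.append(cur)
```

Cumulative sum ends at 62
`result` takes the values: [] → [10] → [10, 16] → [10, 16, 17] → [10, 16, 17, 30] → [10, 16, 17, 30, 47] → [10, 16, 17, 30, 47, 62]
So `result[-1]` = 62

Answer: 62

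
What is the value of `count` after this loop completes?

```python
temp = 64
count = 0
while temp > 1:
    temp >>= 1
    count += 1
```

Count right shifts until 1
`count` takes the values: 0 → 1 → 2 → 3 → 4 → 5 → 6

Answer: 6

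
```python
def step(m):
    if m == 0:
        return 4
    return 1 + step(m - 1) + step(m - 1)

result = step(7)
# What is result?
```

step(m) = 1 + 2·step(m-1), step(0)=4. Closed form: (4+1)·2^7 - 1 = 639.

Answer: 639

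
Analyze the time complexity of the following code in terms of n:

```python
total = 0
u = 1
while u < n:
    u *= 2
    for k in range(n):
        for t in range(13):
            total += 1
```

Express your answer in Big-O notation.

Each loop level contributes: log n × n × 1. Multiplying the contributions gives O(n log n).

Answer: O(n log n)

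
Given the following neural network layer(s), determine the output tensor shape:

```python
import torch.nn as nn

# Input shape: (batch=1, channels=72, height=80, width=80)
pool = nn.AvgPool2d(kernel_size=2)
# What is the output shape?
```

Input: (1, 72, 80, 80) -> Output: (1, 72, 40, 40)

Answer: (1, 72, 40, 40)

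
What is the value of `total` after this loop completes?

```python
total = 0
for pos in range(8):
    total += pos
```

Sum of 0 to 7 = 28
`total` takes the values: 0 → 1 → 3 → 6 → 10 → 15 → 21 → 28

Answer: 28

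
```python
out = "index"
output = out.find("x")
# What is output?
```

Trace:
`out = "index"` → out = 'index'
`output = out.find("x")` → output = 4
So output = 4

Answer: 4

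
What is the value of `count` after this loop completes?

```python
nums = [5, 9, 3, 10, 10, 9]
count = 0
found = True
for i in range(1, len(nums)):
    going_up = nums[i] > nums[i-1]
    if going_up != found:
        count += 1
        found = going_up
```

Count direction changes in [5, 9, 3, 10, 10, 9]
`count` takes the values: 0 → 1 → 2 → 3

Answer: 3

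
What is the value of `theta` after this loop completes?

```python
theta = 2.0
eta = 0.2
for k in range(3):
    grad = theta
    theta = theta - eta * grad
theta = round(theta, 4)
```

Gradient descent: w = 2.0 * (1 - 0.2)^3
`theta` takes the values: 2.0 → 1.6 → 1.28 → 1.024

Answer: 1.024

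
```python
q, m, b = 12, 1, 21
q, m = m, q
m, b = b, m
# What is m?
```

Trace:
`q, m, b = 12, 1, 21` → q = 12; m = 1; b = 21
`q, m = m, q` → q = 1; m = 12
`m, b = b, m` → m = 21; b = 12
So m = 21

Answer: 21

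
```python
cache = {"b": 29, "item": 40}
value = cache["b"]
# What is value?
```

Trace:
`cache = {"b": 29, "item": 40}` → cache = {'b': 29, 'item': 40}
`value = cache["b"]` → value = 29
So value = 29

Answer: 29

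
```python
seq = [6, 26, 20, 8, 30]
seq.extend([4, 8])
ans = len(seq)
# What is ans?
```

Trace:
`seq = [6, 26, 20, 8, 30]` → seq = [6, 26, 20, 8, 30]
`seq.extend([4, 8])` → seq = [6, 26, 20, 8, 30, 4, 8]
`ans = len(seq)` → ans = 7
So ans = 7

Answer: 7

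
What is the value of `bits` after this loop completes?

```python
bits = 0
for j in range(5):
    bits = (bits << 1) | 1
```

Build 5 consecutive 1-bits: 0b11111
`bits` takes the values: 0 → 1 → 3 → 7 → 15 → 31

Answer: 31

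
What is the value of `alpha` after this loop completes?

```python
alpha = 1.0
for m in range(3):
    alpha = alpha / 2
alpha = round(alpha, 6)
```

Halving LR 3 times: 1 / 2^3
`alpha` takes the values: 1.0 → 0.5 → 0.25 → 0.125

Answer: 0.125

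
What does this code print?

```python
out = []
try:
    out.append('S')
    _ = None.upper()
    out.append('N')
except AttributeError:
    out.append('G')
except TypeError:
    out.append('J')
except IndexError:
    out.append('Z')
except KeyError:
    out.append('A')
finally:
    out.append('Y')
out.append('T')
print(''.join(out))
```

Execution trace: 'S' (try body) → 'G' (except AttributeError) → 'Y' (finally) → 'T' (after the try/except). Output: SGYT

Answer: SGYT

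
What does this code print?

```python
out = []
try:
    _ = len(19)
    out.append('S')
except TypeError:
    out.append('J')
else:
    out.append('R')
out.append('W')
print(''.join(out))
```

Execution trace: 'J' (except TypeError) → 'W' (after the try/except). Output: JW

Answer: JW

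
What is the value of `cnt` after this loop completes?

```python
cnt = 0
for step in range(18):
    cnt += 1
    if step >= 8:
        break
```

Loop breaks when step reaches 8, cnt is 9
`cnt` takes the values: 0 → 1 → 2 → 3 → 4 → 5 → 6 → 7 → 8 → 9

Answer: 9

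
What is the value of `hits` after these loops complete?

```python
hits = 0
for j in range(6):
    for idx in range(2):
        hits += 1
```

6 * 2 = 12
`hits` takes the values: 0 → 1 → 2 → 3 → 4 → 5 → 6 → 7 → 8 → 9 → 10 → 11 → 12

Answer: 12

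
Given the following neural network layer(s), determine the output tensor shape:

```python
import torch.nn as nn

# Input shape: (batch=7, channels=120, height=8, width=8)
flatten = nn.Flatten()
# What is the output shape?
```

Input: (7, 120, 8, 8) -> Output: (7, 7680)

Answer: (7, 7680)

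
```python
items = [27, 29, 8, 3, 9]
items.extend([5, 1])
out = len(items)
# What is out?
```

Trace:
`items = [27, 29, 8, 3, 9]` → items = [27, 29, 8, 3, 9]
`items.extend([5, 1])` → items = [27, 29, 8, 3, 9, 5, 1]
`out = len(items)` → out = 7
So out = 7

Answer: 7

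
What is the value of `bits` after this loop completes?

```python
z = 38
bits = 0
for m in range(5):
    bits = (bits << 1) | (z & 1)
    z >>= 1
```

Reverse lowest 5 bits of 38
`bits` takes the values: 0 → 1 → 3 → 6 → 12

Answer: 12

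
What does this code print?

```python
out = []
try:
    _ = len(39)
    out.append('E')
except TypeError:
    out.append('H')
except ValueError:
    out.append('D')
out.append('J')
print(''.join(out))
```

Execution trace: 'H' (except TypeError) → 'J' (after the try/except). Output: HJ

Answer: HJ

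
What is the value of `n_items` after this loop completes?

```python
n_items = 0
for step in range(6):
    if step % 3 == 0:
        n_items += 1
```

Count numbers divisible by 3 in range(6)
`n_items` takes the values: 0 → 1 → 2

Answer: 2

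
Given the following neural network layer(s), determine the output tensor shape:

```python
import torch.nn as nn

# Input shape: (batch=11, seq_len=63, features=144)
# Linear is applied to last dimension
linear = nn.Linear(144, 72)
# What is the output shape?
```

Input: (11, 63, 144) -> Output: (11, 63, 72)

Answer: (11, 63, 72)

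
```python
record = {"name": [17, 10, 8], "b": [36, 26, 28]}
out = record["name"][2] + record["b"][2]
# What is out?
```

Trace:
`record = {"name": [17, 10, 8], "b": [36, 26, 28]}` → record = {'name': [17, 10, 8], 'b': [36, 26, 28]}
`out = record["name"][2] + record["b"][2]` → out = 36
So out = 36

Answer: 36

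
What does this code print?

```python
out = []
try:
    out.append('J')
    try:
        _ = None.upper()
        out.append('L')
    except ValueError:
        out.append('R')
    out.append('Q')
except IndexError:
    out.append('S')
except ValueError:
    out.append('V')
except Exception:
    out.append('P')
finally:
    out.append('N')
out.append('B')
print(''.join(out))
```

Execution trace: 'J' (try body) → 'P' (except Exception) → 'N' (finally) → 'B' (after the try/except). Output: JPNB

Answer: JPNB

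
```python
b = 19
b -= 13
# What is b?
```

Trace:
`b = 19` → b = 19
`b -= 13` → b = 6
So b = 6

Answer: 6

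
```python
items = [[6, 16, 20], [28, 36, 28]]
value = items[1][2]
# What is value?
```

Trace:
`items = [[6, 16, 20], [28, 36, 28]]` → items = [[6, 16, 20], [28, 36, 28]]
`value = items[1][2]` → value = 28
So value = 28

Answer: 28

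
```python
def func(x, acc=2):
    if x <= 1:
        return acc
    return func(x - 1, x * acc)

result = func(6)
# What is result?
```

Accumulator trace (n, acc): (6, 2) -> (5, 12) -> (4, 60) -> (3, 240) -> (2, 720) -> (1, 1440) -> return 1440

Answer: 1440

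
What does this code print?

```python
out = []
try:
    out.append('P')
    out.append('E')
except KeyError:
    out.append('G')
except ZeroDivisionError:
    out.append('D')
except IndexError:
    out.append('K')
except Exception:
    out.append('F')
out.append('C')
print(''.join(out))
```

Execution trace: 'P' (try body) → 'E' (try body, no exception) → 'C' (after the try/except). Output: PEC

Answer: PEC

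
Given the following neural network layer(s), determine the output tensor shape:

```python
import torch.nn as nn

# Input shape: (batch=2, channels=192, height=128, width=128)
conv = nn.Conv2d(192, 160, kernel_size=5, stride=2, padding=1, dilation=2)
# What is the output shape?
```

Input: (2, 192, 128, 128) -> Output: (2, 160, 61, 61)

Answer: (2, 160, 61, 61)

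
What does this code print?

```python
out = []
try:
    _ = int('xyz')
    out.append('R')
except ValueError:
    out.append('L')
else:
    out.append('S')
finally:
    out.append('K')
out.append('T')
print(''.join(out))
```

Execution trace: 'L' (except ValueError) → 'K' (finally) → 'T' (after the try/except). Output: LKT

Answer: LKT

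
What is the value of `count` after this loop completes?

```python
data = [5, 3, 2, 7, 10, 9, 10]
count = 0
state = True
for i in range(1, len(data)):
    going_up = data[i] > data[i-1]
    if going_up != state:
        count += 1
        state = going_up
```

Count direction changes in [5, 3, 2, 7, 10, 9, 10]
`count` takes the values: 0 → 1 → 2 → 3 → 4

Answer: 4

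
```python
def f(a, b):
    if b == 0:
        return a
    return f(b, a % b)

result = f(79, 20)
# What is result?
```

f(79, 20) -> f(20, 19) -> f(19, 1) -> f(1, 0) -> 1

Answer: 1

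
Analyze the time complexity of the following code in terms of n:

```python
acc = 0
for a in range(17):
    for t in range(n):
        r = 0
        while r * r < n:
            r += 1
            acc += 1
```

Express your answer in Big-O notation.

Each loop level contributes: 1 × n × √n. Multiplying the contributions gives O(n√n).

Answer: O(n√n)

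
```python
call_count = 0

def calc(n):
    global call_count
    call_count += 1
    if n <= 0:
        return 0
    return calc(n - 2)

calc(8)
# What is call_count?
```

Linear recursion stepping by 2: 5 calls from n=8 down to ≤0.

Answer: 5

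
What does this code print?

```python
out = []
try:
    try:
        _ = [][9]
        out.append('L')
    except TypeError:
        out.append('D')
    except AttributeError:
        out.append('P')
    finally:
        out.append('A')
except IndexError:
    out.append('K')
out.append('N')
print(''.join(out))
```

Execution trace: 'A' (finally) → 'K' (outer except IndexError) → 'N' (after the try/except). Output: AKN

Answer: AKN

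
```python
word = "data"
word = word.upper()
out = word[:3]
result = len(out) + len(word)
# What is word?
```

Trace:
`word = "data"` → word = 'data'
`word = word.upper()` → word = 'DATA'
`out = word[:3]` → out = 'DAT'
`result = len(out) + len(word)` → result = 7
So word = 'DATA'

Answer: 'DATA'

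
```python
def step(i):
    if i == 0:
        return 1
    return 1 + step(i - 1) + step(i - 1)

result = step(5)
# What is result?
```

step(i) = 1 + 2·step(i-1), step(0)=1. Closed form: (1+1)·2^5 - 1 = 63.

Answer: 63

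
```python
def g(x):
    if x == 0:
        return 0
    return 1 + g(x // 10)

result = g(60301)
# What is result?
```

Count of digits of 60301: 5

Answer: 5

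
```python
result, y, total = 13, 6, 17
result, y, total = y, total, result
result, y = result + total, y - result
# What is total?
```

Trace:
`result, y, total = 13, 6, 17` → result = 13; y = 6; total = 17
`result, y, total = y, total, result` → result = 6; y = 17; total = 13
`result, y = result + total, y - result` → result = 19; y = 11
So total = 13

Answer: 13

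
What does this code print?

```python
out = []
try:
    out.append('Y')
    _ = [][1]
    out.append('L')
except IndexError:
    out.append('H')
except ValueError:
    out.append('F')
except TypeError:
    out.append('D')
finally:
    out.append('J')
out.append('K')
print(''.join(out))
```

Execution trace: 'Y' (try body) → 'H' (except IndexError) → 'J' (finally) → 'K' (after the try/except). Output: YHJK

Answer: YHJK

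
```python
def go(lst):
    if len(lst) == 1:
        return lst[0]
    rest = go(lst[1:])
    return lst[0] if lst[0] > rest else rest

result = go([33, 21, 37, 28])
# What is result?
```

Recursive max over [33, 21, 37, 28] = 37

Answer: 37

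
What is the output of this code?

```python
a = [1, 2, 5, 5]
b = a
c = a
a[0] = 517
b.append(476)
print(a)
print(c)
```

Key concept: multiple aliases.
Step by step:
`a = [1, 2, 5, 5]` → a = [1, 2, 5, 5]
`b = a` → b = [1, 2, 5, 5] (same object as a)
`c = a` → c = [1, 2, 5, 5] (same object as a, b)
`a[0] = 517` → a = [517, 2, 5, 5] (same object as b, c); b = [517, 2, 5, 5] (same object as a, c); c = [517, 2, 5, 5] (same object as a, b)
`b.append(476)` → a = [517, 2, 5, 5, 476] (same object as b, c); b = [517, 2, 5, 5, 476] (same object as a, c); c = [517, 2, 5, 5, 476] (same object as a, b)
`print(a)` → prints [517, 2, 5, 5, 476]
`print(c)` → prints [517, 2, 5, 5, 476]

Answer:
[517, 2, 5, 5, 476]
[517, 2, 5, 5, 476]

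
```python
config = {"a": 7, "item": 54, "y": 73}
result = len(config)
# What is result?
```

Trace:
`config = {"a": 7, "item": 54, "y": 73}` → config = {'a': 7, 'item': 54, 'y': 73}
`result = len(config)` → result = 3
So result = 3

Answer: 3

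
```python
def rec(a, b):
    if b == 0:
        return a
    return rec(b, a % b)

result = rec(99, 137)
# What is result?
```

rec(99, 137) -> rec(137, 99) -> rec(99, 38) -> rec(38, 23) -> rec(23, 15) -> rec(15, 8) -> rec(8, 7) -> rec(7, 1) -> rec(1, 0) -> 1

Answer: 1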